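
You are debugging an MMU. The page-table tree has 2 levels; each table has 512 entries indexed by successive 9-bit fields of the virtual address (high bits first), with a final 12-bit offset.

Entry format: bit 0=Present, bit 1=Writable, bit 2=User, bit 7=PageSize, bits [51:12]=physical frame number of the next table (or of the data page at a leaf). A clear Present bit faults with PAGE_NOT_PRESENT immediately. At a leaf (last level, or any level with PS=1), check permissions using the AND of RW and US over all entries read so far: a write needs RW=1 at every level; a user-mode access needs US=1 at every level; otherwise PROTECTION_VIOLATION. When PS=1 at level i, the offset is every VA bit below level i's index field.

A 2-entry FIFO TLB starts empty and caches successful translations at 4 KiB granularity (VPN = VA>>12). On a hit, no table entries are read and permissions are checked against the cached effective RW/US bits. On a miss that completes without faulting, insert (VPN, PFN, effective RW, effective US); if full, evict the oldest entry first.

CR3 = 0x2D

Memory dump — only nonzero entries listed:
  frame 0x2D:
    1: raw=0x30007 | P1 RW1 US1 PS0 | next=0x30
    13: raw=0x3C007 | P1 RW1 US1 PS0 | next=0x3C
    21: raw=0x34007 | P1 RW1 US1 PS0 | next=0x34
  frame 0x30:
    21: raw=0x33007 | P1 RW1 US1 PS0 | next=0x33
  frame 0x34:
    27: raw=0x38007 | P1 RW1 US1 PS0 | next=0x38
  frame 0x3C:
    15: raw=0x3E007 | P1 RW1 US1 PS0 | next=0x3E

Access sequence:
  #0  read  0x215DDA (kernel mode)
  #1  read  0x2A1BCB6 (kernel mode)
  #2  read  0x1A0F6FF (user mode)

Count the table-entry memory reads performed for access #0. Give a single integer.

Trace:
#0 VA=0x215DDA (r,kernel):
  L0: frame=0x2D idx=1 entry=0x30007 [P=1 RW=1 US=1 PS=0]
  L1: frame=0x30 idx=21 entry=0x33007 [P=1 RW=1 US=1 PS=0]
  ⇒ phys 0x33DDA  [2 reads]
#1 VA=0x2A1BCB6 (r,kernel):
  L0: frame=0x2D idx=21 entry=0x34007 [P=1 RW=1 US=1 PS=0]
  L1: frame=0x34 idx=27 entry=0x38007 [P=1 RW=1 US=1 PS=0]
  ⇒ phys 0x38CB6  [2 reads]
#2 VA=0x1A0F6FF (r,user):
  L0: frame=0x2D idx=13 entry=0x3C007 [P=1 RW=1 US=1 PS=0]
  L1: frame=0x3C idx=15 entry=0x3E007 [P=1 RW=1 US=1 PS=0]
  ⇒ phys 0x3E6FF  [2 reads]

Entries read for #0: 2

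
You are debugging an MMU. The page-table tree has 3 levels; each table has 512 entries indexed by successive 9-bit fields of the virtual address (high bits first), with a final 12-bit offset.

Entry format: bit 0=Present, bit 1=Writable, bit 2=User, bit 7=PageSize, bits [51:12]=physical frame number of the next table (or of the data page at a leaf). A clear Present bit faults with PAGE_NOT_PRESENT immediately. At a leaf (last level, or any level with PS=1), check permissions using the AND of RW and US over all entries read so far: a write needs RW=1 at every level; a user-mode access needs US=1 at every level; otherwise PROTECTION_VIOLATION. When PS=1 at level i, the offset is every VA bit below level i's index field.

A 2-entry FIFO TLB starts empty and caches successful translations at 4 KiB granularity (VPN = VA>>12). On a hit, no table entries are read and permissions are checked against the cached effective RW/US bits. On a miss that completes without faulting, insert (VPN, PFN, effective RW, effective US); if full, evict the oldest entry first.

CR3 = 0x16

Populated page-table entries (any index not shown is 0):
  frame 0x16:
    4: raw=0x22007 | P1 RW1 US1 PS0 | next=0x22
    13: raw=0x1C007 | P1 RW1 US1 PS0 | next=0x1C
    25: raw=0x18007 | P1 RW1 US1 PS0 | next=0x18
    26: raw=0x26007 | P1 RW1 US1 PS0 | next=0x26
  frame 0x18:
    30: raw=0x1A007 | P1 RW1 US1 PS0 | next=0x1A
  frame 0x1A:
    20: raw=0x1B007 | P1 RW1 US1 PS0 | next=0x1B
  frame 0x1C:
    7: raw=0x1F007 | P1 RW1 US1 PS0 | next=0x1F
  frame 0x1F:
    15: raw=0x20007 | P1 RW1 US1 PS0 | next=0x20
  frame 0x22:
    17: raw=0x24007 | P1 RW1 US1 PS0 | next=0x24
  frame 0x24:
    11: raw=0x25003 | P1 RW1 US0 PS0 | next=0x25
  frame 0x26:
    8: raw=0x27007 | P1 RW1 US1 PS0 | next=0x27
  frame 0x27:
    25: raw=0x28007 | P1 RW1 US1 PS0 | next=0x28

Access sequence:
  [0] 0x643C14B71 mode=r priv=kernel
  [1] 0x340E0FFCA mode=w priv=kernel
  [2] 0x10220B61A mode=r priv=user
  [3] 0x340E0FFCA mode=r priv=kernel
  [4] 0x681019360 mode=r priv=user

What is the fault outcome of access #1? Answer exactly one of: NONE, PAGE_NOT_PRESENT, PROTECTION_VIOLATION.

Walk each access:
#0 VA=0x643C14B71 (r,kernel):
  [0] read 0x16 idx=25: raw=0x18007 flags P=1 W=1 U=1 S=0
  [1] read 0x18 idx=30: raw=0x1A007 flags P=1 W=1 U=1 S=0
  [2] read 0x1A idx=20: raw=0x1B007 flags P=1 W=1 U=1 S=0
  → PA=0x1BB71  (3 entries read)
#1 VA=0x340E0FFCA (w,kernel):
  [0] read 0x16 idx=13: raw=0x1C007 flags P=1 W=1 U=1 S=0
  [1] read 0x1C idx=7: raw=0x1F007 flags P=1 W=1 U=1 S=0
  [2] read 0x1F idx=15: raw=0x20007 flags P=1 W=1 U=1 S=0
  → PA=0x20FCA  (3 entries read)
#2 VA=0x10220B61A (r,user):
  [0] read 0x16 idx=4: raw=0x22007 flags P=1 W=1 U=1 S=0
  [1] read 0x22 idx=17: raw=0x24007 flags P=1 W=1 U=1 S=0
  [2] read 0x24 idx=11: raw=0x25003 flags P=1 W=1 U=0 S=0
  ✗ PROTECTION_VIOLATION  [3 reads]
#3 VA=0x340E0FFCA (r,kernel):
  TLB hit vpn=0x340E0F → PA=0x20FCA
#4 VA=0x681019360 (r,user):
  [0] read 0x16 idx=26: raw=0x26007 flags P=1 W=1 U=1 S=0
  [1] read 0x26 idx=8: raw=0x27007 flags P=1 W=1 U=1 S=0
  [2] read 0x27 idx=25: raw=0x28007 flags P=1 W=1 U=1 S=0
  → PA=0x28360  (3 entries read)

Access #1 fault: NONE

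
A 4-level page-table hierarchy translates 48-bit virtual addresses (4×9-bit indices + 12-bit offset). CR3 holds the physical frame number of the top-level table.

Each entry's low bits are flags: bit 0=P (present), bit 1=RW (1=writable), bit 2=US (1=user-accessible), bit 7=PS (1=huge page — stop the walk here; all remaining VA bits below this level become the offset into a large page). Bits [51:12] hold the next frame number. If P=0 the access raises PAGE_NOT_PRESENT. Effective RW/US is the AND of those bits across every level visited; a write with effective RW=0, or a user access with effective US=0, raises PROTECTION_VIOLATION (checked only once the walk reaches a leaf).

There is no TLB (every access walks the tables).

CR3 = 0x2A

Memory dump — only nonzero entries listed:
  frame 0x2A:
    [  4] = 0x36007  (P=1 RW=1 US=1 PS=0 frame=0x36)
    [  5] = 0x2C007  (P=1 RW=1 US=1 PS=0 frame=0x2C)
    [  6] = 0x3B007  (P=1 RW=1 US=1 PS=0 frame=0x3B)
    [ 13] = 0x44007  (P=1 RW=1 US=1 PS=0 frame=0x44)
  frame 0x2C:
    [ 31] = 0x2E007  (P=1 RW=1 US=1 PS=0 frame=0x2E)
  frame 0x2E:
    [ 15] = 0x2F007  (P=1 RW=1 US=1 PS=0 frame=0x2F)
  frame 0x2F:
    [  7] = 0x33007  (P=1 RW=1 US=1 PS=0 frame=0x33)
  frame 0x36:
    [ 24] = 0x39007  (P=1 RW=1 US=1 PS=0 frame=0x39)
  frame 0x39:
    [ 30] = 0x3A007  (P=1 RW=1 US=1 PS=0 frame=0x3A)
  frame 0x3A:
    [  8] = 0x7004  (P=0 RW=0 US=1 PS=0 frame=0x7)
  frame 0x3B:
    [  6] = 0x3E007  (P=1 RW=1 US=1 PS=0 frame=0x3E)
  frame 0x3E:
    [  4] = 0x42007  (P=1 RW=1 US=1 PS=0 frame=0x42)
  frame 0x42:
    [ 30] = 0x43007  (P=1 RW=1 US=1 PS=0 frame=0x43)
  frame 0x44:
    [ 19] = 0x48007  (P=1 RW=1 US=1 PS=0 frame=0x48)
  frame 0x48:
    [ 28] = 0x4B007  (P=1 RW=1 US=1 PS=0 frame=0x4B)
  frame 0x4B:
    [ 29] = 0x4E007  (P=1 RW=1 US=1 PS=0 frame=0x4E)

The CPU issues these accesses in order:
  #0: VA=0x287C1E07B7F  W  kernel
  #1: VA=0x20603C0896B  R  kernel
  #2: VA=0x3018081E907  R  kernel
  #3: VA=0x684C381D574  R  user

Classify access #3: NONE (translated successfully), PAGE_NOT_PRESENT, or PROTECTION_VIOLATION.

Walk each access:
#0 VA=0x287C1E07B7F (w,kernel):
  L0 @0x2A[5] → 0x2C007  P=1,RW=1,US=1,PS=0
  L1 @0x2C[31] → 0x2E007  P=1,RW=1,US=1,PS=0
  L2 @0x2E[15] → 0x2F007  P=1,RW=1,US=1,PS=0
  L3 @0x2F[7] → 0x33007  P=1,RW=1,US=1,PS=0
  ✓ 0x33B7F  — 4 lookups
#1 VA=0x20603C0896B (r,kernel):
  L0 @0x2A[4] → 0x36007  P=1,RW=1,US=1,PS=0
  L1 @0x36[24] → 0x39007  P=1,RW=1,US=1,PS=0
  L2 @0x39[30] → 0x3A007  P=1,RW=1,US=1,PS=0
  L3 @0x3A[8] → 0x7004  P=0,RW=0,US=1,PS=0
  ✗ PAGE_NOT_PRESENT  [4 reads]
#2 VA=0x3018081E907 (r,kernel):
  L0 @0x2A[6] → 0x3B007  P=1,RW=1,US=1,PS=0
  L1 @0x3B[6] → 0x3E007  P=1,RW=1,US=1,PS=0
  L2 @0x3E[4] → 0x42007  P=1,RW=1,US=1,PS=0
  L3 @0x42[30] → 0x43007  P=1,RW=1,US=1,PS=0
  ✓ 0x43907  — 4 lookups
#3 VA=0x684C381D574 (r,user):
  L0 @0x2A[13] → 0x44007  P=1,RW=1,US=1,PS=0
  L1 @0x44[19] → 0x48007  P=1,RW=1,US=1,PS=0
  L2 @0x48[28] → 0x4B007  P=1,RW=1,US=1,PS=0
  L3 @0x4B[29] → 0x4E007  P=1,RW=1,US=1,PS=0
  ✓ 0x4E574  — 4 lookups

Access #3 fault: NONE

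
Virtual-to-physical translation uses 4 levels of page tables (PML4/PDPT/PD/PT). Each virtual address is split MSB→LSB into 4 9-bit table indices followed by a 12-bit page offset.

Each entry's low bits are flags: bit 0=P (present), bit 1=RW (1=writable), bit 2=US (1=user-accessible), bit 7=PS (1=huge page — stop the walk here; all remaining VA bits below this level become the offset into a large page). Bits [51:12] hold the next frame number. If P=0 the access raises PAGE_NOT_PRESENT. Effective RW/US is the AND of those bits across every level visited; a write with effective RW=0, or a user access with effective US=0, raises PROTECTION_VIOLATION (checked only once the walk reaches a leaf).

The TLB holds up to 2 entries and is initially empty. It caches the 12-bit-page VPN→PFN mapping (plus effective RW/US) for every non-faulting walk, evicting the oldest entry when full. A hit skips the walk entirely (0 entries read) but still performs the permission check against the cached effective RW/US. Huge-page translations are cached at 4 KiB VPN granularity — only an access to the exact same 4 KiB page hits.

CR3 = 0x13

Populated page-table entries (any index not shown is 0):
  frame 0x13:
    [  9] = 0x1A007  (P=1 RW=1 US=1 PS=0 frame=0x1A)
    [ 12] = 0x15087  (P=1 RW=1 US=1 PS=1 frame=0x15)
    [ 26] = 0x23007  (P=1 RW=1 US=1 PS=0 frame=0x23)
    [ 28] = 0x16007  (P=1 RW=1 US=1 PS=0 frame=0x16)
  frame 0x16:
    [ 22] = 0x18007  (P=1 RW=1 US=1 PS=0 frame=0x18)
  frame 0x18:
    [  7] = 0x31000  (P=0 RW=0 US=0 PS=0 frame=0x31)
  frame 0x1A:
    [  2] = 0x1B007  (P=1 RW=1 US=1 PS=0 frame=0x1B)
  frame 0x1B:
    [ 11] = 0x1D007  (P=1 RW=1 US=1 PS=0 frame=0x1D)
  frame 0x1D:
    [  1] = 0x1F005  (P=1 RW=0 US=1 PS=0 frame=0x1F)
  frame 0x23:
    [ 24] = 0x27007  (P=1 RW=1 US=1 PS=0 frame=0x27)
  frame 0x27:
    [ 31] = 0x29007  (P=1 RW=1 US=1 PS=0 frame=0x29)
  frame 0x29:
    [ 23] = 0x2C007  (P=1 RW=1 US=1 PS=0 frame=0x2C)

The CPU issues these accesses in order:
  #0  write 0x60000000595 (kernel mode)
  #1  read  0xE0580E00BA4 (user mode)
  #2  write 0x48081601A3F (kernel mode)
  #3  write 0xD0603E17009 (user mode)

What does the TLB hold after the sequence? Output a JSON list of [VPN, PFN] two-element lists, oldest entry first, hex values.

Trace:
#0 VA=0x60000000595 (w,kernel):
  L0 @0x13[12] → 0x15087  P=1,RW=1,US=1,PS=1
  ✓ 0x15595 (huge @L0)  — 1 lookups
#1 VA=0xE0580E00BA4 (r,user):
  L0 @0x13[28] → 0x16007  P=1,RW=1,US=1,PS=0
  L1 @0x16[22] → 0x18007  P=1,RW=1,US=1,PS=0
  L2 @0x18[7] → 0x31000  P=0,RW=0,US=0,PS=0
  → PAGE_NOT_PRESENT  (3 entries read)
#2 VA=0x48081601A3F (w,kernel):
  L0 @0x13[9] → 0x1A007  P=1,RW=1,US=1,PS=0
  L1 @0x1A[2] → 0x1B007  P=1,RW=1,US=1,PS=0
  L2 @0x1B[11] → 0x1D007  P=1,RW=1,US=1,PS=0
  L3 @0x1D[1] → 0x1F005  P=1,RW=0,US=1,PS=0
  → PROTECTION_VIOLATION  (4 entries read)
#3 VA=0xD0603E17009 (w,user):
  L0 @0x13[26] → 0x23007  P=1,RW=1,US=1,PS=0
  L1 @0x23[24] → 0x27007  P=1,RW=1,US=1,PS=0
  L2 @0x27[31] → 0x29007  P=1,RW=1,US=1,PS=0
  L3 @0x29[23] → 0x2C007  P=1,RW=1,US=1,PS=0
  ✓ 0x2C009  — 4 lookups

TLB: [["0x60000000", "0x15"], ["0xD0603E17", "0x2C"]]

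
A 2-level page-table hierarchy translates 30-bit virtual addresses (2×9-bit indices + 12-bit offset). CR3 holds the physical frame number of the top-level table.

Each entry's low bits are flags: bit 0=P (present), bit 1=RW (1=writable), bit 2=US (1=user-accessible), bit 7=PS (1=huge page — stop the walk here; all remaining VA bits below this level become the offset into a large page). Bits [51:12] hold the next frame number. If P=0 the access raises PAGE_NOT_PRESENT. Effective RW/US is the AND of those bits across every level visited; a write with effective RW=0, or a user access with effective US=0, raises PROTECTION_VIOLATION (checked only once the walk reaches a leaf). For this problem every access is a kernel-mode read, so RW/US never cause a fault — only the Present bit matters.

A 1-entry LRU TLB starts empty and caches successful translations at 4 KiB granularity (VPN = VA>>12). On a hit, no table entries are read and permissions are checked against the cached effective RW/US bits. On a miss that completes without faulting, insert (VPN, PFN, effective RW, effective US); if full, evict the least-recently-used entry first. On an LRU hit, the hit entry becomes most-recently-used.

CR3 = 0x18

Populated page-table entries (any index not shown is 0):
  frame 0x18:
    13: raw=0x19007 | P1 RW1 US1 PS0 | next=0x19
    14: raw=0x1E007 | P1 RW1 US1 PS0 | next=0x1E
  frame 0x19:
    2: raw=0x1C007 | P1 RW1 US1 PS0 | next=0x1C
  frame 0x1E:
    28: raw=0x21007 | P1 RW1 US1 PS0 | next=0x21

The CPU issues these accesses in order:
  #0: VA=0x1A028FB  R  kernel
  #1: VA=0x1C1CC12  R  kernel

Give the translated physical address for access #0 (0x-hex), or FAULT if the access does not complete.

Trace:
#0 VA=0x1A028FB (r,kernel):
  L0 @0x18[13] → 0x19007  P=1,RW=1,US=1,PS=0
  L1 @0x19[2] → 0x1C007  P=1,RW=1,US=1,PS=0
  ✓ 0x1C8FB  — 2 lookups
#1 VA=0x1C1CC12 (r,kernel):
  L0 @0x18[14] → 0x1E007  P=1,RW=1,US=1,PS=0
  L1 @0x1E[28] → 0x21007  P=1,RW=1,US=1,PS=0
  ✓ 0x21C12  — 2 lookups

Access #0 PA: 0x1C8FB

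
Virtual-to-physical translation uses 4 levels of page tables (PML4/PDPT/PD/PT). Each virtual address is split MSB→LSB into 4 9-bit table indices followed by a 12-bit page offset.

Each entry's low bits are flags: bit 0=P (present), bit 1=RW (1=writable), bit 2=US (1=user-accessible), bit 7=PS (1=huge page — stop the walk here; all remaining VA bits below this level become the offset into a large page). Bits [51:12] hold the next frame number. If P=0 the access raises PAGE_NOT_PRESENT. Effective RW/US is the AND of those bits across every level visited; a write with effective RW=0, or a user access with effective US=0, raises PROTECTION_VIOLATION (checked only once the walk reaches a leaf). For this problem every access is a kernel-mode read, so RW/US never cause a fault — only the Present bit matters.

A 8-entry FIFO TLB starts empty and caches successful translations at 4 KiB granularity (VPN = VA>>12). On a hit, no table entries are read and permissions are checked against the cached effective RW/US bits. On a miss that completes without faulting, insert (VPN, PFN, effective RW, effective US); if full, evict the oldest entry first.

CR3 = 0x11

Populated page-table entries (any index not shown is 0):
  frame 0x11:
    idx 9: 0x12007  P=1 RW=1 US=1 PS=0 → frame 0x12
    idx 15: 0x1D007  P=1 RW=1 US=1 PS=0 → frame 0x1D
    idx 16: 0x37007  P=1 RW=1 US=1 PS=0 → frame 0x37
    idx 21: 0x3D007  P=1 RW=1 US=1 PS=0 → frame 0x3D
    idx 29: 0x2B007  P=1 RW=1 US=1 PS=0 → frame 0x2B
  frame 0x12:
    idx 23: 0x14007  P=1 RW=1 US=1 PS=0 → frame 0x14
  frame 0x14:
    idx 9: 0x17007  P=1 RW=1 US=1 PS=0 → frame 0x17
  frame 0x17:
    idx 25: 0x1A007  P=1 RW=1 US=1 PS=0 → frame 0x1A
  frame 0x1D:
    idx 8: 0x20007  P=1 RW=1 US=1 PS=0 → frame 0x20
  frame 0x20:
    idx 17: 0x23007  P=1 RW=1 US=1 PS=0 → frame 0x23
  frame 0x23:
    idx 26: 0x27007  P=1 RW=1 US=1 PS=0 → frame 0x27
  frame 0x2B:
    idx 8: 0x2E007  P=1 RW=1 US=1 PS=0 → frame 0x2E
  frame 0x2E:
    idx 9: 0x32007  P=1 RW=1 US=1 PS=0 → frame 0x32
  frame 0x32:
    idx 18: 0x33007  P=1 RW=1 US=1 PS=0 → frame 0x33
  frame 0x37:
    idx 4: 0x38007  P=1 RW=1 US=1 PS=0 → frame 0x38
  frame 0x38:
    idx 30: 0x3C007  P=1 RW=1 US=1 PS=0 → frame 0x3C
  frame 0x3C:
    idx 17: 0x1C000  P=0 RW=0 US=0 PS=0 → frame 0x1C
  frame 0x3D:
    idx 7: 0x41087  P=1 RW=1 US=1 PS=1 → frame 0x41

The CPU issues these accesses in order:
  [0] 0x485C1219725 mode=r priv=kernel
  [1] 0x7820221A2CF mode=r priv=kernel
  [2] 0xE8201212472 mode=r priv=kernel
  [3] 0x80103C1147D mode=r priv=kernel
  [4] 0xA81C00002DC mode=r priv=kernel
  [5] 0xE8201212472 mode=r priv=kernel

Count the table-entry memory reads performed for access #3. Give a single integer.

Trace:
#0 VA=0x485C1219725 (r,kernel):
  L0: frame=0x11 idx=9 entry=0x12007 [P=1 RW=1 US=1 PS=0]
  L1: frame=0x12 idx=23 entry=0x14007 [P=1 RW=1 US=1 PS=0]
  L2: frame=0x14 idx=9 entry=0x17007 [P=1 RW=1 US=1 PS=0]
  L3: frame=0x17 idx=25 entry=0x1A007 [P=1 RW=1 US=1 PS=0]
  ✓ 0x1A725  — 4 lookups
#1 VA=0x7820221A2CF (r,kernel):
  L0: frame=0x11 idx=15 entry=0x1D007 [P=1 RW=1 US=1 PS=0]
  L1: frame=0x1D idx=8 entry=0x20007 [P=1 RW=1 US=1 PS=0]
  L2: frame=0x20 idx=17 entry=0x23007 [P=1 RW=1 US=1 PS=0]
  L3: frame=0x23 idx=26 entry=0x27007 [P=1 RW=1 US=1 PS=0]
  ✓ 0x272CF  — 4 lookups
#2 VA=0xE8201212472 (r,kernel):
  L0: frame=0x11 idx=29 entry=0x2B007 [P=1 RW=1 US=1 PS=0]
  L1: frame=0x2B idx=8 entry=0x2E007 [P=1 RW=1 US=1 PS=0]
  L2: frame=0x2E idx=9 entry=0x32007 [P=1 RW=1 US=1 PS=0]
  L3: frame=0x32 idx=18 entry=0x33007 [P=1 RW=1 US=1 PS=0]
  ✓ 0x33472  — 4 lookups
#3 VA=0x80103C1147D (r,kernel):
  L0: frame=0x11 idx=16 entry=0x37007 [P=1 RW=1 US=1 PS=0]
  L1: frame=0x37 idx=4 entry=0x38007 [P=1 RW=1 US=1 PS=0]
  L2: frame=0x38 idx=30 entry=0x3C007 [P=1 RW=1 US=1 PS=0]
  L3: frame=0x3C idx=17 entry=0x1C000 [P=0 RW=0 US=0 PS=0]
  ⇒ fault: PAGE_NOT_PRESENT  — 4 lookups
#4 VA=0xA81C00002DC (r,kernel):
  L0: frame=0x11 idx=21 entry=0x3D007 [P=1 RW=1 US=1 PS=0]
  L1: frame=0x3D idx=7 entry=0x41087 [P=1 RW=1 US=1 PS=1]
  ✓ 0x412DC (huge @L1)  — 2 lookups
#5 VA=0xE8201212472 (r,kernel):
  TLB hit vpn=0xE8201212 → PA=0x33472

Entries read for #3: 4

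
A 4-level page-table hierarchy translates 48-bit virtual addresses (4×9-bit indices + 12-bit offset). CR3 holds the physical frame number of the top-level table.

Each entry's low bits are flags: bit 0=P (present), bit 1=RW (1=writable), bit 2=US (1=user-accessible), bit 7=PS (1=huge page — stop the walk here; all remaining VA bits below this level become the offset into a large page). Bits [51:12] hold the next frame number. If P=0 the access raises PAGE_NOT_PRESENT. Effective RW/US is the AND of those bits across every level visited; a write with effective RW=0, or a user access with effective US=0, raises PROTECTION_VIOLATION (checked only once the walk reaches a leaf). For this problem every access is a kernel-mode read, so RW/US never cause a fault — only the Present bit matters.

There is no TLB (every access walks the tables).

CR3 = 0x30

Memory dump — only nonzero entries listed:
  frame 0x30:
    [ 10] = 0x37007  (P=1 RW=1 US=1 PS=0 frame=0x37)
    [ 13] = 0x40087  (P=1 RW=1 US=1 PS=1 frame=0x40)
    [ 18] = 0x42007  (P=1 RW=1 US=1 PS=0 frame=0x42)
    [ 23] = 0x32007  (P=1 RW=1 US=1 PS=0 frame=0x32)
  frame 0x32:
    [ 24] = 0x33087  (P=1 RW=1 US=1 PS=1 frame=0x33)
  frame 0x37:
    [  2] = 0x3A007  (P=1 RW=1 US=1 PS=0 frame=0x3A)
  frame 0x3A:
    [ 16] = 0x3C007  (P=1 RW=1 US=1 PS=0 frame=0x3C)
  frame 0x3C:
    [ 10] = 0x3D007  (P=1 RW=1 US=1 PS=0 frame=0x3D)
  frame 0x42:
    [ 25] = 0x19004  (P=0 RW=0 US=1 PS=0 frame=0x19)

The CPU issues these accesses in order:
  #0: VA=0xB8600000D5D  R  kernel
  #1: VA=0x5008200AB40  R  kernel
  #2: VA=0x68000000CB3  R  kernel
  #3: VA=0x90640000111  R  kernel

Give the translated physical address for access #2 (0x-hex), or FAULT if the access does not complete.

Trace:
#0 VA=0xB8600000D5D (r,kernel):
  [0] read 0x30 idx=23: raw=0x32007 flags P=1 W=1 U=1 S=0
  [1] read 0x32 idx=24: raw=0x33087 flags P=1 W=1 U=1 S=1
  → PA=0x33D5D (huge @L1)  (2 entries read)
#1 VA=0x5008200AB40 (r,kernel):
  [0] read 0x30 idx=10: raw=0x37007 flags P=1 W=1 U=1 S=0
  [1] read 0x37 idx=2: raw=0x3A007 flags P=1 W=1 U=1 S=0
  [2] read 0x3A idx=16: raw=0x3C007 flags P=1 W=1 U=1 S=0
  [3] read 0x3C idx=10: raw=0x3D007 flags P=1 W=1 U=1 S=0
  → PA=0x3DB40  (4 entries read)
#2 VA=0x68000000CB3 (r,kernel):
  [0] read 0x30 idx=13: raw=0x40087 flags P=1 W=1 U=1 S=1
  → PA=0x40CB3 (huge @L0)  (1 entries read)
#3 VA=0x90640000111 (r,kernel):
  [0] read 0x30 idx=18: raw=0x42007 flags P=1 W=1 U=1 S=0
  [1] read 0x42 idx=25: raw=0x19004 flags P=0 W=0 U=1 S=0
  ⇒ fault: PAGE_NOT_PRESENT  — 2 lookups

Access #2 PA: 0x40CB3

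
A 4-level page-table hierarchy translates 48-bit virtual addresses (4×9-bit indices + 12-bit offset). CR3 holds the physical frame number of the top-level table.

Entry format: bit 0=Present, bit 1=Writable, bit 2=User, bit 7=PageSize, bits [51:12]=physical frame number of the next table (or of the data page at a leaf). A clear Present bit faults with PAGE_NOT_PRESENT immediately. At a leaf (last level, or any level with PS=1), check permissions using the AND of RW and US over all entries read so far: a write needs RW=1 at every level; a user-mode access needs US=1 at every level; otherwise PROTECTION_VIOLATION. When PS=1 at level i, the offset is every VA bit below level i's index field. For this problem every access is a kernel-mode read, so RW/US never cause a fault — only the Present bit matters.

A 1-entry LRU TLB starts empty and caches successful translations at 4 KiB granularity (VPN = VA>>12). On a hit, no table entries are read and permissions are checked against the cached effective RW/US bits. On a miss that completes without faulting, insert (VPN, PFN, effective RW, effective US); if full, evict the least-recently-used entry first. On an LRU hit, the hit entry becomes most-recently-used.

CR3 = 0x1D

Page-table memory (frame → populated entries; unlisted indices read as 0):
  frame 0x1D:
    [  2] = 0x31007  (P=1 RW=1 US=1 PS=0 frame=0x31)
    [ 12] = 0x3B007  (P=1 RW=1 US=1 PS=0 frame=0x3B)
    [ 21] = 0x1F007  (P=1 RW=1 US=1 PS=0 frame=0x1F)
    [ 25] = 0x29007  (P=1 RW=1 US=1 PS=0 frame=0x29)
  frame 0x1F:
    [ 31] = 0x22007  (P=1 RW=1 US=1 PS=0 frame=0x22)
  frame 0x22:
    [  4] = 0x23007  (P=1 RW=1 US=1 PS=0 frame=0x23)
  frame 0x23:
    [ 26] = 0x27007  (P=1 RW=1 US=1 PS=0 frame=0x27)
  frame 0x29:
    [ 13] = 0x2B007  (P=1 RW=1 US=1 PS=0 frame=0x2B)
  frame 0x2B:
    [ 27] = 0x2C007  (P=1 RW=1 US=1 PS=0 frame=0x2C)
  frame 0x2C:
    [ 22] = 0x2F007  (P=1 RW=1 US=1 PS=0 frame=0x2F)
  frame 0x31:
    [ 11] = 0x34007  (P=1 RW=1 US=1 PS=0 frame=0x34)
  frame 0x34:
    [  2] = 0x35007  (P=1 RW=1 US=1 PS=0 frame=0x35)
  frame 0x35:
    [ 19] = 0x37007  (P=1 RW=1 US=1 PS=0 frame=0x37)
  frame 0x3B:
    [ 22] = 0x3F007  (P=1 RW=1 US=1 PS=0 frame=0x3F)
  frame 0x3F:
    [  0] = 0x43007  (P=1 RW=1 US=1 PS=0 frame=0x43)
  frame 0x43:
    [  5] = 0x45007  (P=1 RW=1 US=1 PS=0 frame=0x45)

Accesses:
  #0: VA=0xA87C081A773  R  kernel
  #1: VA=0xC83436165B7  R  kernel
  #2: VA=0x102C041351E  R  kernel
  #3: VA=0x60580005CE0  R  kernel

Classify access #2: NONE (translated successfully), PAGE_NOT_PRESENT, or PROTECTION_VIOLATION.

Trace:
#0 VA=0xA87C081A773 (r,kernel):
  L0 @0x1D[21] → 0x1F007  P=1,RW=1,US=1,PS=0
  L1 @0x1F[31] → 0x22007  P=1,RW=1,US=1,PS=0
  L2 @0x22[4] → 0x23007  P=1,RW=1,US=1,PS=0
  L3 @0x23[26] → 0x27007  P=1,RW=1,US=1,PS=0
  ✓ 0x27773  — 4 lookups
#1 VA=0xC83436165B7 (r,kernel):
  L0 @0x1D[25] → 0x29007  P=1,RW=1,US=1,PS=0
  L1 @0x29[13] → 0x2B007  P=1,RW=1,US=1,PS=0
  L2 @0x2B[27] → 0x2C007  P=1,RW=1,US=1,PS=0
  L3 @0x2C[22] → 0x2F007  P=1,RW=1,US=1,PS=0
  ✓ 0x2F5B7  — 4 lookups
#2 VA=0x102C041351E (r,kernel):
  L0 @0x1D[2] → 0x31007  P=1,RW=1,US=1,PS=0
  L1 @0x31[11] → 0x34007  P=1,RW=1,US=1,PS=0
  L2 @0x34[2] → 0x35007  P=1,RW=1,US=1,PS=0
  L3 @0x35[19] → 0x37007  P=1,RW=1,US=1,PS=0
  ✓ 0x3751E  — 4 lookups
#3 VA=0x60580005CE0 (r,kernel):
  L0 @0x1D[12] → 0x3B007  P=1,RW=1,US=1,PS=0
  L1 @0x3B[22] → 0x3F007  P=1,RW=1,US=1,PS=0
  L2 @0x3F[0] → 0x43007  P=1,RW=1,US=1,PS=0
  L3 @0x43[5] → 0x45007  P=1,RW=1,US=1,PS=0
  ✓ 0x45CE0  — 4 lookups

Access #2 fault: NONE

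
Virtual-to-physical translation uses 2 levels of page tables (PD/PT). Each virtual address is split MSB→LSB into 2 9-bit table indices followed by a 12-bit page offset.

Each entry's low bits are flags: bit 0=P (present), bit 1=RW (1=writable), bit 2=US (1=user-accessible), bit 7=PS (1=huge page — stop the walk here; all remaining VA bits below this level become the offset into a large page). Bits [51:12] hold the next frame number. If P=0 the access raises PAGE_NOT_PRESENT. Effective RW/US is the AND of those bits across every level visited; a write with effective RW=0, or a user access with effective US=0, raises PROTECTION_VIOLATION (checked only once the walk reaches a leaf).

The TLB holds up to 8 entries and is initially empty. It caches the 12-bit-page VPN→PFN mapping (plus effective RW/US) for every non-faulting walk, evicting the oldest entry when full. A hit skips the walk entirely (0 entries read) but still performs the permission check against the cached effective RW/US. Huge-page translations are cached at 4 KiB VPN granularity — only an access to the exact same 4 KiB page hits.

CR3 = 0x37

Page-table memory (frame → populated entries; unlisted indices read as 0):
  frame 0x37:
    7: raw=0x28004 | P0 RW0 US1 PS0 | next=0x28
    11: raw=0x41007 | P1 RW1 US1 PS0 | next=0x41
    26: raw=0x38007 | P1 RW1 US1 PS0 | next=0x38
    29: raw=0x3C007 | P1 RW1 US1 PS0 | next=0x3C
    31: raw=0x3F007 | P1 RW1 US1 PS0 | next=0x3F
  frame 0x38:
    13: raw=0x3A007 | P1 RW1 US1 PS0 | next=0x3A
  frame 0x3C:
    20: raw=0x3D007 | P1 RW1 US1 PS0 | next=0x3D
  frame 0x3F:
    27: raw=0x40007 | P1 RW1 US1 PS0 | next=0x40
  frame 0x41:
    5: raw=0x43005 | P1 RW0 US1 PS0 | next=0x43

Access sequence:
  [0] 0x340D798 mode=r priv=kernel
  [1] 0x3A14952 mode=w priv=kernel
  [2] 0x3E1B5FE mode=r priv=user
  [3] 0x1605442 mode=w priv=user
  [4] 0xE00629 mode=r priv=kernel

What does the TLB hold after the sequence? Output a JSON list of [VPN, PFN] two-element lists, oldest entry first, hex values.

Per-access translation:
#0 VA=0x340D798 (r,kernel):
  [0] read 0x37 idx=26: raw=0x38007 flags P=1 W=1 U=1 S=0
  [1] read 0x38 idx=13: raw=0x3A007 flags P=1 W=1 U=1 S=0
  → PA=0x3A798  (2 entries read)
#1 VA=0x3A14952 (w,kernel):
  [0] read 0x37 idx=29: raw=0x3C007 flags P=1 W=1 U=1 S=0
  [1] read 0x3C idx=20: raw=0x3D007 flags P=1 W=1 U=1 S=0
  → PA=0x3D952  (2 entries read)
#2 VA=0x3E1B5FE (r,user):
  [0] read 0x37 idx=31: raw=0x3F007 flags P=1 W=1 U=1 S=0
  [1] read 0x3F idx=27: raw=0x40007 flags P=1 W=1 U=1 S=0
  → PA=0x405FE  (2 entries read)
#3 VA=0x1605442 (w,user):
  [0] read 0x37 idx=11: raw=0x41007 flags P=1 W=1 U=1 S=0
  [1] read 0x41 idx=5: raw=0x43005 flags P=1 W=0 U=1 S=0
  ✗ PROTECTION_VIOLATION  [2 reads]
#4 VA=0xE00629 (r,kernel):
  [0] read 0x37 idx=7: raw=0x28004 flags P=0 W=0 U=1 S=0
  ✗ PAGE_NOT_PRESENT  [1 reads]

TLB: [["0x340D", "0x3A"], ["0x3A14", "0x3D"], ["0x3E1B", "0x40"]]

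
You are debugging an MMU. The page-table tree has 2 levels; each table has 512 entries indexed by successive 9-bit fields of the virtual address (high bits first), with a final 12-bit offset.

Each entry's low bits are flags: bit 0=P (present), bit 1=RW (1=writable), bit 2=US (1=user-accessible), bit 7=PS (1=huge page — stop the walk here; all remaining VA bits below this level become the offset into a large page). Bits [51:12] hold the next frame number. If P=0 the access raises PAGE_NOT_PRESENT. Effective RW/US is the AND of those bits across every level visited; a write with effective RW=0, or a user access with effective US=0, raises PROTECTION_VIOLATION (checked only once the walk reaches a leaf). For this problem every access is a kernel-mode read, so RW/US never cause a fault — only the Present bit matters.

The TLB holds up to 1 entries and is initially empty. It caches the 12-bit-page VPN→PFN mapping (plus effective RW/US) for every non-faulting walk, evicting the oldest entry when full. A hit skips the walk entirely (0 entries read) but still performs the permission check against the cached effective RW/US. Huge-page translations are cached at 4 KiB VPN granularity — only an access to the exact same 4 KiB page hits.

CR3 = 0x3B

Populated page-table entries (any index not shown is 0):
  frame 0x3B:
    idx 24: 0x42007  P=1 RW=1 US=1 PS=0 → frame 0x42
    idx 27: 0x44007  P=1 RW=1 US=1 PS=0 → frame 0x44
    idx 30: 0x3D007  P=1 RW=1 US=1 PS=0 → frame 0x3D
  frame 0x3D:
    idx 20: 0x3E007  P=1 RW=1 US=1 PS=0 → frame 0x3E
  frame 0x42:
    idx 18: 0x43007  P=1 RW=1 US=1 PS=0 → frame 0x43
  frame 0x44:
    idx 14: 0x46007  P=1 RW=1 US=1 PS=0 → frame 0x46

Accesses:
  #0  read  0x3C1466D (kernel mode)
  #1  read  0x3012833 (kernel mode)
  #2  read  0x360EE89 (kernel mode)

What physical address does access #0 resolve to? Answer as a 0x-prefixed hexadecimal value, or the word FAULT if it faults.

Per-access translation:
#0 VA=0x3C1466D (r,kernel):
  L0 @0x3B[30] → 0x3D007  P=1,RW=1,US=1,PS=0
  L1 @0x3D[20] → 0x3E007  P=1,RW=1,US=1,PS=0
  ⇒ phys 0x3E66D  [2 reads]
#1 VA=0x3012833 (r,kernel):
  L0 @0x3B[24] → 0x42007  P=1,RW=1,US=1,PS=0
  L1 @0x42[18] → 0x43007  P=1,RW=1,US=1,PS=0
  ⇒ phys 0x43833  [2 reads]
#2 VA=0x360EE89 (r,kernel):
  L0 @0x3B[27] → 0x44007  P=1,RW=1,US=1,PS=0
  L1 @0x44[14] → 0x46007  P=1,RW=1,US=1,PS=0
  ⇒ phys 0x46E89  [2 reads]

Access #0 PA: 0x3E66D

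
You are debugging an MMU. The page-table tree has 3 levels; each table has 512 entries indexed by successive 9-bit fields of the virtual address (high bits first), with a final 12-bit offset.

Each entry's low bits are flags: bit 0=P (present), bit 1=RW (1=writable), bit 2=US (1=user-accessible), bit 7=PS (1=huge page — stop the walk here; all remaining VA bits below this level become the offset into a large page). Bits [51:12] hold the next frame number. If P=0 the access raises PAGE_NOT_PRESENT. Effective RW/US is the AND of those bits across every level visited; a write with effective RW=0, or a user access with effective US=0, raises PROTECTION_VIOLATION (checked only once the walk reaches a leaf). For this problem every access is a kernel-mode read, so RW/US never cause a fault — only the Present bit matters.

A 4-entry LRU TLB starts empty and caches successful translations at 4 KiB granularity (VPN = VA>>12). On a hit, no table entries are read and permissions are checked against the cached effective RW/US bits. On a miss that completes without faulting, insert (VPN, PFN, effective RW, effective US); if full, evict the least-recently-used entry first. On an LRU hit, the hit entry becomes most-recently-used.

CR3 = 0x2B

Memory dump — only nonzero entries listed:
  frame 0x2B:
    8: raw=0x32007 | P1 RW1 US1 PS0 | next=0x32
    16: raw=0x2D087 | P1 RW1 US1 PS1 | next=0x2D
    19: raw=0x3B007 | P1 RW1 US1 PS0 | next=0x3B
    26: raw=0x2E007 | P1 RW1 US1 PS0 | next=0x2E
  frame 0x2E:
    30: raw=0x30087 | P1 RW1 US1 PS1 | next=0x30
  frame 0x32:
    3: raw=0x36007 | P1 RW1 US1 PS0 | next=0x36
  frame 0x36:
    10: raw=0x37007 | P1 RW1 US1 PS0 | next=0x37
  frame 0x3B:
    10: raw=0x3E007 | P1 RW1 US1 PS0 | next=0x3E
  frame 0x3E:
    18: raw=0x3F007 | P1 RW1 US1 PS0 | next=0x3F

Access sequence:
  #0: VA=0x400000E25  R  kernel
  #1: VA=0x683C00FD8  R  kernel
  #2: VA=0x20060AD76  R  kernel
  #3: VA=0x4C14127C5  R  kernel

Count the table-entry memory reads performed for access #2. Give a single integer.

Walk each access:
#0 VA=0x400000E25 (r,kernel):
  [0] read 0x2B idx=16: raw=0x2D087 flags P=1 W=1 U=1 S=1
  → PA=0x2DE25 (huge @L0)  (1 entries read)
#1 VA=0x683C00FD8 (r,kernel):
  [0] read 0x2B idx=26: raw=0x2E007 flags P=1 W=1 U=1 S=0
  [1] read 0x2E idx=30: raw=0x30087 flags P=1 W=1 U=1 S=1
  → PA=0x30FD8 (huge @L1)  (2 entries read)
#2 VA=0x20060AD76 (r,kernel):
  [0] read 0x2B idx=8: raw=0x32007 flags P=1 W=1 U=1 S=0
  [1] read 0x32 idx=3: raw=0x36007 flags P=1 W=1 U=1 S=0
  [2] read 0x36 idx=10: raw=0x37007 flags P=1 W=1 U=1 S=0
  → PA=0x37D76  (3 entries read)
#3 VA=0x4C14127C5 (r,kernel):
  [0] read 0x2B idx=19: raw=0x3B007 flags P=1 W=1 U=1 S=0
  [1] read 0x3B idx=10: raw=0x3E007 flags P=1 W=1 U=1 S=0
  [2] read 0x3E idx=18: raw=0x3F007 flags P=1 W=1 U=1 S=0
  → PA=0x3F7C5  (3 entries read)

Entries read for #2: 3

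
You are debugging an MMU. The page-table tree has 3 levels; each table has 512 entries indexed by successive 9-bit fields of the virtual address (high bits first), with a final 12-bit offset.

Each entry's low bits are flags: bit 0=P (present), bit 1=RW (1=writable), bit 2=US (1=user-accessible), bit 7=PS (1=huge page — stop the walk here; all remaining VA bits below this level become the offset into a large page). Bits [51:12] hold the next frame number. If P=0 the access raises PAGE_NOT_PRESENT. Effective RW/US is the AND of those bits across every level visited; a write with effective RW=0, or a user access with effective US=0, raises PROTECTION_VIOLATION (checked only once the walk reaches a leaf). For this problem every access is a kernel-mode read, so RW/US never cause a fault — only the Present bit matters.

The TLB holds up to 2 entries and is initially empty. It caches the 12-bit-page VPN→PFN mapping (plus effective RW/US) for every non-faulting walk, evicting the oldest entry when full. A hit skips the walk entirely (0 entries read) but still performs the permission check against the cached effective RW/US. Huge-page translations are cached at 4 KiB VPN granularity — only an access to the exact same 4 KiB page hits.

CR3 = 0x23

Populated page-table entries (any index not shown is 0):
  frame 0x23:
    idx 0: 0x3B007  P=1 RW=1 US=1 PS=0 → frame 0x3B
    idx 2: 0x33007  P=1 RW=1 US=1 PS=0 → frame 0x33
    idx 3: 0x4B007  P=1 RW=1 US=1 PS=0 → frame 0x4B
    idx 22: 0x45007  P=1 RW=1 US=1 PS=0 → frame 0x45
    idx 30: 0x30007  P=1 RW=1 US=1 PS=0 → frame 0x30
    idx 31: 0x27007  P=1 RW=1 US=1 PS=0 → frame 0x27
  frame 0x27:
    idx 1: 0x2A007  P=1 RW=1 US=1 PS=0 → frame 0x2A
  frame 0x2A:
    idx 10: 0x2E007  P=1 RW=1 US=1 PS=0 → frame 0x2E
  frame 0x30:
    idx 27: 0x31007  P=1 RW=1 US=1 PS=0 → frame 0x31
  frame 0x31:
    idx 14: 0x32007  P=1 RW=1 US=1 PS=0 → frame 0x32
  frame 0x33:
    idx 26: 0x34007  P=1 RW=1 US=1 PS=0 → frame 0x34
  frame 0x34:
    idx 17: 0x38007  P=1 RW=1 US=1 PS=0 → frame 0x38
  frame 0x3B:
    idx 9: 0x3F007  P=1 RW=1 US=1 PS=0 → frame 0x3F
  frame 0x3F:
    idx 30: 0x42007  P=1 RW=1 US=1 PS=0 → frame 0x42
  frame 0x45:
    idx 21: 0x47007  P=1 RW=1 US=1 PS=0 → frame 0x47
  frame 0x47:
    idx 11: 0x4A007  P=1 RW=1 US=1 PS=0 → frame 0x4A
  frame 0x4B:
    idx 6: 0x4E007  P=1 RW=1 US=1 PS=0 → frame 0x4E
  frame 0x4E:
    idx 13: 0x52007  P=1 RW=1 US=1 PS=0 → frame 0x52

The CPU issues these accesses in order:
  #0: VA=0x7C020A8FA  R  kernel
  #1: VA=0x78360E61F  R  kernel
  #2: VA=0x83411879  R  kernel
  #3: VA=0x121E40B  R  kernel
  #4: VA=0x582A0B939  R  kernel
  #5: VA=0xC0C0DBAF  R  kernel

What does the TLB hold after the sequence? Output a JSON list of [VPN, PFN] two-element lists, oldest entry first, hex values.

Per-access translation:
#0 VA=0x7C020A8FA (r,kernel):
  [0] read 0x23 idx=31: raw=0x27007 flags P=1 W=1 U=1 S=0
  [1] read 0x27 idx=1: raw=0x2A007 flags P=1 W=1 U=1 S=0
  [2] read 0x2A idx=10: raw=0x2E007 flags P=1 W=1 U=1 S=0
  ✓ 0x2E8FA  — 3 lookups
#1 VA=0x78360E61F (r,kernel):
  [0] read 0x23 idx=30: raw=0x30007 flags P=1 W=1 U=1 S=0
  [1] read 0x30 idx=27: raw=0x31007 flags P=1 W=1 U=1 S=0
  [2] read 0x31 idx=14: raw=0x32007 flags P=1 W=1 U=1 S=0
  ✓ 0x3261F  — 3 lookups
#2 VA=0x83411879 (r,kernel):
  [0] read 0x23 idx=2: raw=0x33007 flags P=1 W=1 U=1 S=0
  [1] read 0x33 idx=26: raw=0x34007 flags P=1 W=1 U=1 S=0
  [2] read 0x34 idx=17: raw=0x38007 flags P=1 W=1 U=1 S=0
  ✓ 0x38879  — 3 lookups
#3 VA=0x121E40B (r,kernel):
  [0] read 0x23 idx=0: raw=0x3B007 flags P=1 W=1 U=1 S=0
  [1] read 0x3B idx=9: raw=0x3F007 flags P=1 W=1 U=1 S=0
  [2] read 0x3F idx=30: raw=0x42007 flags P=1 W=1 U=1 S=0
  ✓ 0x4240B  — 3 lookups
#4 VA=0x582A0B939 (r,kernel):
  [0] read 0x23 idx=22: raw=0x45007 flags P=1 W=1 U=1 S=0
  [1] read 0x45 idx=21: raw=0x47007 flags P=1 W=1 U=1 S=0
  [2] read 0x47 idx=11: raw=0x4A007 flags P=1 W=1 U=1 S=0
  ✓ 0x4A939  — 3 lookups
#5 VA=0xC0C0DBAF (r,kernel):
  [0] read 0x23 idx=3: raw=0x4B007 flags P=1 W=1 U=1 S=0
  [1] read 0x4B idx=6: raw=0x4E007 flags P=1 W=1 U=1 S=0
  [2] read 0x4E idx=13: raw=0x52007 flags P=1 W=1 U=1 S=0
  ✓ 0x52BAF  — 3 lookups

TLB: [["0x582A0B", "0x4A"], ["0xC0C0D", "0x52"]]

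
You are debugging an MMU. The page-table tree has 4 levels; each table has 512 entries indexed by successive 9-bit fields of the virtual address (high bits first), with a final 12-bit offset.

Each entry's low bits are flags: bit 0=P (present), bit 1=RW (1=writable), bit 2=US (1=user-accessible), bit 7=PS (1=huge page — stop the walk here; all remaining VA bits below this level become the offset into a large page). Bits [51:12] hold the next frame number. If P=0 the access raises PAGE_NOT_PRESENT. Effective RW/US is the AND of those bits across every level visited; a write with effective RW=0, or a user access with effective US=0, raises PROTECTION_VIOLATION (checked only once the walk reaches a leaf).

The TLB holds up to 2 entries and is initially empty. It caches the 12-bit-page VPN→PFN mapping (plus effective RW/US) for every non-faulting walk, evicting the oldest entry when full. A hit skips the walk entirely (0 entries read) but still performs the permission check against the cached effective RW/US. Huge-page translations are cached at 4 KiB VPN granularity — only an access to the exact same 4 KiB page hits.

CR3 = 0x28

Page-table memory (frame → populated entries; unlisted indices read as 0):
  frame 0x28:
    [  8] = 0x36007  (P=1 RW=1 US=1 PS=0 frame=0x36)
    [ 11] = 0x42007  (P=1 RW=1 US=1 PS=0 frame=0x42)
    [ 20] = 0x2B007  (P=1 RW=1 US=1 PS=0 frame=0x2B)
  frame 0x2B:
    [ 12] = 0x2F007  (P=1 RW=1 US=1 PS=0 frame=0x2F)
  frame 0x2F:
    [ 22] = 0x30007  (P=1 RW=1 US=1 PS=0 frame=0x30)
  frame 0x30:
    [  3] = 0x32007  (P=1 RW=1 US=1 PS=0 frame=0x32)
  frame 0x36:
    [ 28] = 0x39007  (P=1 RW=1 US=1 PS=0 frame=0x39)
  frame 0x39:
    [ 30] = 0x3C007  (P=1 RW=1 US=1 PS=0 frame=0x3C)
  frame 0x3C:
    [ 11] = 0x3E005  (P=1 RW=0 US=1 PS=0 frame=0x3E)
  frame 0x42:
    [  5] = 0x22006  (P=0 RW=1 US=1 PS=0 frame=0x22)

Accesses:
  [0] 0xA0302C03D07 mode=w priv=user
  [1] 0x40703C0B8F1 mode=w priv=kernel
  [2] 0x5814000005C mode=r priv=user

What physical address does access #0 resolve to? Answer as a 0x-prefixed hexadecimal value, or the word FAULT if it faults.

Per-access translation:
#0 VA=0xA0302C03D07 (w,user):
  [0] read 0x28 idx=20: raw=0x2B007 flags P=1 W=1 U=1 S=0
  [1] read 0x2B idx=12: raw=0x2F007 flags P=1 W=1 U=1 S=0
  [2] read 0x2F idx=22: raw=0x30007 flags P=1 W=1 U=1 S=0
  [3] read 0x30 idx=3: raw=0x32007 flags P=1 W=1 U=1 S=0
  ⇒ phys 0x32D07  [4 reads]
#1 VA=0x40703C0B8F1 (w,kernel):
  [0] read 0x28 idx=8: raw=0x36007 flags P=1 W=1 U=1 S=0
  [1] read 0x36 idx=28: raw=0x39007 flags P=1 W=1 U=1 S=0
  [2] read 0x39 idx=30: raw=0x3C007 flags P=1 W=1 U=1 S=0
  [3] read 0x3C idx=11: raw=0x3E005 flags P=1 W=0 U=1 S=0
  → PROTECTION_VIOLATION  (4 entries read)
#2 VA=0x5814000005C (r,user):
  [0] read 0x28 idx=11: raw=0x42007 flags P=1 W=1 U=1 S=0
  [1] read 0x42 idx=5: raw=0x22006 flags P=0 W=1 U=1 S=0
  → PAGE_NOT_PRESENT  (2 entries read)

Access #0 PA: 0x32D07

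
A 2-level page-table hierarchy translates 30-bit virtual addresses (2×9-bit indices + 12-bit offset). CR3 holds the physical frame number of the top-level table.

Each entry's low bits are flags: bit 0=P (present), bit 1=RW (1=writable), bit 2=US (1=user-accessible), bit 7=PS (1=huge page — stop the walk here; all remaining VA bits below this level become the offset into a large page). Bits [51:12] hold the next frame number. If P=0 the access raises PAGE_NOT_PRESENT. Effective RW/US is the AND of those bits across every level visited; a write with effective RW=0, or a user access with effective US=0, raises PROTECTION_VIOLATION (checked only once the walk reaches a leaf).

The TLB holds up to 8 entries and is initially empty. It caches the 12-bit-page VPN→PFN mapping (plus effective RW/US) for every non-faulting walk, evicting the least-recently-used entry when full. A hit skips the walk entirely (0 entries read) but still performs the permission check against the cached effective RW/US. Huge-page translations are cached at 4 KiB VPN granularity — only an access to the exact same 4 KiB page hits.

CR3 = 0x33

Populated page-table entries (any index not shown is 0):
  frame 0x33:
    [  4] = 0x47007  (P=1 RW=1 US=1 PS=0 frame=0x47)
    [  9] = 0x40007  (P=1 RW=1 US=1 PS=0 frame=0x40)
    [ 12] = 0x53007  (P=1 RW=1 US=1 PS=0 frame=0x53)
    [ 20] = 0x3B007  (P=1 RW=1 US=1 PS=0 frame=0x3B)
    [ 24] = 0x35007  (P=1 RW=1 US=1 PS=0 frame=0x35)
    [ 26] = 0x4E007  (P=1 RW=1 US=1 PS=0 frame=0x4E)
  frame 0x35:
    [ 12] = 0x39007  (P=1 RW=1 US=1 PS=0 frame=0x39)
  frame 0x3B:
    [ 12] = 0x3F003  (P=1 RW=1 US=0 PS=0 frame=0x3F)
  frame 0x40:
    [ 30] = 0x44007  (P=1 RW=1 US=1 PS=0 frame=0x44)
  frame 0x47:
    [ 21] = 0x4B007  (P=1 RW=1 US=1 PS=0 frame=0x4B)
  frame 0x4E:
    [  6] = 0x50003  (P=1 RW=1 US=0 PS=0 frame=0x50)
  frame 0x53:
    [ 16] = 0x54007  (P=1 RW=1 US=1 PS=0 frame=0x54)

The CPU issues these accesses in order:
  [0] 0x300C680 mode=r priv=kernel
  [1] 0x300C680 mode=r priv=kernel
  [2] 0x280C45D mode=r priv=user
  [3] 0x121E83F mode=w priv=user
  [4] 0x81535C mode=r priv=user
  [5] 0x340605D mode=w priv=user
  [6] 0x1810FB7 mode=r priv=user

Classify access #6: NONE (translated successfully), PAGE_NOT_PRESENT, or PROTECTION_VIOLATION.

Trace:
#0 VA=0x300C680 (r,kernel):
  lvl0: tbl 0x33, slot 24 ⇒ 0x35007 (P1/RW1/US1/PS0)
  lvl1: tbl 0x35, slot 12 ⇒ 0x39007 (P1/RW1/US1/PS0)
  → PA=0x39680  (2 entries read)
#1 VA=0x300C680 (r,kernel):
  TLB hit vpn=0x300C → PA=0x39680
#2 VA=0x280C45D (r,user):
  lvl0: tbl 0x33, slot 20 ⇒ 0x3B007 (P1/RW1/US1/PS0)
  lvl1: tbl 0x3B, slot 12 ⇒ 0x3F003 (P1/RW1/US0/PS0)
  → PROTECTION_VIOLATION  (2 entries read)
#3 VA=0x121E83F (w,user):
  lvl0: tbl 0x33, slot 9 ⇒ 0x40007 (P1/RW1/US1/PS0)
  lvl1: tbl 0x40, slot 30 ⇒ 0x44007 (P1/RW1/US1/PS0)
  → PA=0x4483F  (2 entries read)
#4 VA=0x81535C (r,user):
  lvl0: tbl 0x33, slot 4 ⇒ 0x47007 (P1/RW1/US1/PS0)
  lvl1: tbl 0x47, slot 21 ⇒ 0x4B007 (P1/RW1/US1/PS0)
  → PA=0x4B35C  (2 entries read)
#5 VA=0x340605D (w,user):
  lvl0: tbl 0x33, slot 26 ⇒ 0x4E007 (P1/RW1/US1/PS0)
  lvl1: tbl 0x4E, slot 6 ⇒ 0x50003 (P1/RW1/US0/PS0)
  → PROTECTION_VIOLATION  (2 entries read)
#6 VA=0x1810FB7 (r,user):
  lvl0: tbl 0x33, slot 12 ⇒ 0x53007 (P1/RW1/US1/PS0)
  lvl1: tbl 0x53, slot 16 ⇒ 0x54007 (P1/RW1/US1/PS0)
  → PA=0x54FB7  (2 entries read)

Access #6 fault: NONE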